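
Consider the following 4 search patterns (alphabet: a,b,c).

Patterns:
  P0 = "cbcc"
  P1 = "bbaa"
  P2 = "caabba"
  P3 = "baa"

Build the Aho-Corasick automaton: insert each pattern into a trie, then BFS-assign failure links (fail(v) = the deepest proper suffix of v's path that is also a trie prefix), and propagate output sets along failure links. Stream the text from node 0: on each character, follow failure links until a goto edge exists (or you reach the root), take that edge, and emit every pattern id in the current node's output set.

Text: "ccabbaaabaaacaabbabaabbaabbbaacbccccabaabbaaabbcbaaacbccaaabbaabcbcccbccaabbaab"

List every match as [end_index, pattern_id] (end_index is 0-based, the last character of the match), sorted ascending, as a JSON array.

Construct AC machine:
Trie nodes:
  n0 'ε': b→5 c→1
  n1 'c': a→9 b→2
  n2 'cb': c→3
  n3 'cbc': c→4
  n4 'cbcc': ·  [P0 ends]
  n5 'b': a→14 b→6
  n6 'bb': a→7
  n7 'bba': a→8
  n8 'bbaa': ·  [P1 ends]
  n9 'ca': a→10
  n10 'caa': b→11
  n11 'caab': b→12
  n12 'caabb': a→13
  n13 'caabba': ·  [P2 ends]
  n14 'ba': a→15
  n15 'baa': ·  [P3 ends]

BFS fail/out derivation:
  n1('c'): parent n0 fail=0; on 'c' 0 → fail=0;  out ∅∪∅=∅
  n5('b'): parent n0 fail=0; on 'b' 0 → fail=0;  out ∅∪∅=∅
  n2('cb'): parent n1 fail=0; on 'b' 0 → fail=5;  out ∅∪∅=∅
  n6('bb'): parent n5 fail=0; on 'b' 0 → fail=5;  out ∅∪∅=∅
  n9('ca'): parent n1 fail=0; on 'a' 0 → fail=0;  out ∅∪∅=∅
  n14('ba'): parent n5 fail=0; on 'a' 0 → fail=0;  out ∅∪∅=∅
  n3('cbc'): parent n2 fail=5; on 'c' 5→0 → fail=1;  out ∅∪∅=∅
  n7('bba'): parent n6 fail=5; on 'a' 5 → fail=14;  out ∅∪∅=∅
  n10('caa'): parent n9 fail=0; on 'a' 0 → fail=0;  out ∅∪∅=∅
  n15('baa'): parent n14 fail=0; on 'a' 0 → fail=0;  out {3}∪∅={3}
  n4('cbcc'): parent n3 fail=1; on 'c' 1→0 → fail=1;  out {0}∪∅={0}
  n8('bbaa'): parent n7 fail=14; on 'a' 14 → fail=15;  out {1}∪{3}={1,3}
  n11('caab'): parent n10 fail=0; on 'b' 0 → fail=5;  out ∅∪∅=∅
  n12('caabb'): parent n11 fail=5; on 'b' 5 → fail=6;  out ∅∪∅=∅
  n13('caabba'): parent n12 fail=6; on 'a' 6 → fail=7;  out {2}∪∅={2}

Text stream:
i=0 'c': node 0→1
i=1 'c': node 1→1 (fail-walked)
i=2 'a': node 1→9
i=3 'b': node 9→5 (fail-walked)
i=4 'b': node 5→6
i=5 'a': node 6→7
i=6 'a': node 7→8  ** P1@[3:6],P3@[4:6]
i=7 'a': node 8→0 (fail-walked)
i=8 'b': node 0→5
i=9 'a': node 5→14
i=10 'a': node 14→15  ** P3@[8:10]
i=11 'a': node 15→0 (fail-walked)
i=12 'c': node 0→1
i=13 'a': node 1→9
i=14 'a': node 9→10
i=15 'b': node 10→11
i=16 'b': node 11→12
i=17 'a': node 12→13  ** P2@[12:17]
i=18 'b': node 13→5 (fail-walked)
i=19 'a': node 5→14
i=20 'a': node 14→15  ** P3@[18:20]
i=21 'b': node 15→5 (fail-walked)
i=22 'b': node 5→6
i=23 'a': node 6→7
i=24 'a': node 7→8  ** P1@[21:24],P3@[22:24]
i=25 'b': node 8→5 (fail-walked)
i=26 'b': node 5→6
i=27 'b': node 6→6 (fail-walked)
i=28 'a': node 6→7
i=29 'a': node 7→8  ** P1@[26:29],P3@[27:29]
i=30 'c': node 8→1 (fail-walked)
i=31 'b': node 1→2
i=32 'c': node 2→3
i=33 'c': node 3→4  ** P0@[30:33]
i=34 'c': node 4→1 (fail-walked)
i=35 'c': node 1→1 (fail-walked)
i=36 'a': node 1→9
i=37 'b': node 9→5 (fail-walked)
i=38 'a': node 5→14
i=39 'a': node 14→15  ** P3@[37:39]
i=40 'b': node 15→5 (fail-walked)
i=41 'b': node 5→6
i=42 'a': node 6→7
i=43 'a': node 7→8  ** P1@[40:43],P3@[41:43]
i=44 'a': node 8→0 (fail-walked)
i=45 'b': node 0→5
i=46 'b': node 5→6
i=47 'c': node 6→1 (fail-walked)
i=48 'b': node 1→2
i=49 'a': node 2→14 (fail-walked)
i=50 'a': node 14→15  ** P3@[48:50]
i=51 'a': node 15→0 (fail-walked)
i=52 'c': node 0→1
i=53 'b': node 1→2
i=54 'c': node 2→3
i=55 'c': node 3→4  ** P0@[52:55]
i=56 'a': node 4→9 (fail-walked)
i=57 'a': node 9→10
i=58 'a': node 10→0 (fail-walked)
i=59 'b': node 0→5
i=60 'b': node 5→6
i=61 'a': node 6→7
i=62 'a': node 7→8  ** P1@[59:62],P3@[60:62]
i=63 'b': node 8→5 (fail-walked)
i=64 'c': node 5→1 (fail-walked)
i=65 'b': node 1→2
i=66 'c': node 2→3
i=67 'c': node 3→4  ** P0@[64:67]
i=68 'c': node 4→1 (fail-walked)
i=69 'b': node 1→2
i=70 'c': node 2→3
i=71 'c': node 3→4  ** P0@[68:71]
i=72 'a': node 4→9 (fail-walked)
i=73 'a': node 9→10
i=74 'b': node 10→11
i=75 'b': node 11→12
i=76 'a': node 12→13  ** P2@[71:76]
i=77 'a': node 13→8 (fail-walked)  ** P1@[74:77],P3@[75:77]
i=78 'b': node 8→5 (fail-walked)

All matches (sorted): [[6,1],[6,3],[10,3],[17,2],[20,3],[24,1],[24,3],[29,1],[29,3],[33,0],[39,3],[43,1],[43,3],[50,3],[55,0],[62,1],[62,3],[67,0],[71,0],[76,2],[77,1],[77,3]]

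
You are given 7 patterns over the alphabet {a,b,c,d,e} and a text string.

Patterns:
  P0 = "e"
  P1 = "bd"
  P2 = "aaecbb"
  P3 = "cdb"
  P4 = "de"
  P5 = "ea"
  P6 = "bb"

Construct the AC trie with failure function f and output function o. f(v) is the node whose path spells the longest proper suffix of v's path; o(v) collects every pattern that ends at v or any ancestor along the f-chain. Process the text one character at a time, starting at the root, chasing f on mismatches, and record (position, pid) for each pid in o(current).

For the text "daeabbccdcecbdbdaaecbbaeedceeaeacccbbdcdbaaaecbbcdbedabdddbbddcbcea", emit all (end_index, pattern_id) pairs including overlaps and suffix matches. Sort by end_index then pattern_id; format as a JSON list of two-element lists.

Build:
Trie (insert patterns):
  n0 'ε': a→4 b→2 c→10 d→13 e→1
  n1 'e': a→15  [P0 ends]
  n2 'b': b→16 d→3
  n3 'bd': ·  [P1 ends]
  n4 'a': a→5
  n5 'aa': e→6
  n6 'aae': c→7
  n7 'aaec': b→8
  n8 'aaecb': b→9
  n9 'aaecbb': ·  [P2 ends]
  n10 'c': d→11
  n11 'cd': b→12
  n12 'cdb': ·  [P3 ends]
  n13 'd': e→14
  n14 'de': ·  [P4 ends]
  n15 'ea': ·  [P5 ends]
  n16 'bb': ·  [P6 ends]

BFS fail/out derivation:
  fail(1) 'e': from fail(0)=0 chase 'e': 0 ⇒ 0;  out={0}∪out(0)={0}
  fail(2) 'b': from fail(0)=0 chase 'b': 0 ⇒ 0;  out=∅∪out(0)=∅
  fail(4) 'a': from fail(0)=0 chase 'a': 0 ⇒ 0;  out=∅∪out(0)=∅
  fail(10) 'c': from fail(0)=0 chase 'c': 0 ⇒ 0;  out=∅∪out(0)=∅
  fail(13) 'd': from fail(0)=0 chase 'd': 0 ⇒ 0;  out=∅∪out(0)=∅
  fail(3) 'bd': from fail(2)=0 chase 'd': 0 ⇒ 13;  out={1}∪out(13)={1}
  fail(5) 'aa': from fail(4)=0 chase 'a': 0 ⇒ 4;  out=∅∪out(4)=∅
  fail(11) 'cd': from fail(10)=0 chase 'd': 0 ⇒ 13;  out=∅∪out(13)=∅
  fail(14) 'de': from fail(13)=0 chase 'e': 0 ⇒ 1;  out={4}∪out(1)={0,4}
  fail(15) 'ea': from fail(1)=0 chase 'a': 0 ⇒ 4;  out={5}∪out(4)={5}
  fail(16) 'bb': from fail(2)=0 chase 'b': 0 ⇒ 2;  out={6}∪out(2)={6}
  fail(6) 'aae': from fail(5)=4 chase 'e': 4→0 ⇒ 1;  out=∅∪out(1)={0}
  fail(12) 'cdb': from fail(11)=13 chase 'b': 13→0 ⇒ 2;  out={3}∪out(2)={3}
  fail(7) 'aaec': from fail(6)=1 chase 'c': 1→0 ⇒ 10;  out=∅∪out(10)=∅
  fail(8) 'aaecb': from fail(7)=10 chase 'b': 10→0 ⇒ 2;  out=∅∪out(2)=∅
  fail(9) 'aaecbb': from fail(8)=2 chase 'b': 2 ⇒ 16;  out={2}∪out(16)={2,6}

Run:
i=0 'd': node 0→13
i=1 'a': node 13→4 ·f
i=2 'e': node 4→1 ·f  emit P0@[2:2]
i=3 'a': node 1→15  emit P5@[2:3]
i=4 'b': node 15→2 ·f
i=5 'b': node 2→16  emit P6@[4:5]
i=6 'c': node 16→10 ·f
i=7 'c': node 10→10 ·f
i=8 'd': node 10→11
i=9 'c': node 11→10 ·f
i=10 'e': node 10→1 ·f  emit P0@[10:10]
i=11 'c': node 1→10 ·f
i=12 'b': node 10→2 ·f
i=13 'd': node 2→3  emit P1@[12:13]
i=14 'b': node 3→2 ·f
i=15 'd': node 2→3  emit P1@[14:15]
i=16 'a': node 3→4 ·f
i=17 'a': node 4→5
i=18 'e': node 5→6  emit P0@[18:18]
i=19 'c': node 6→7
i=20 'b': node 7→8
i=21 'b': node 8→9  emit P2@[16:21],P6@[20:21]
i=22 'a': node 9→4 ·f
i=23 'e': node 4→1 ·f  emit P0@[23:23]
i=24 'e': node 1→1 ·f  emit P0@[24:24]
i=25 'd': node 1→13 ·f
i=26 'c': node 13→10 ·f
i=27 'e': node 10→1 ·f  emit P0@[27:27]
i=28 'e': node 1→1 ·f  emit P0@[28:28]
i=29 'a': node 1→15  emit P5@[28:29]
i=30 'e': node 15→1 ·f  emit P0@[30:30]
i=31 'a': node 1→15  emit P5@[30:31]
i=32 'c': node 15→10 ·f
i=33 'c': node 10→10 ·f
i=34 'c': node 10→10 ·f
i=35 'b': node 10→2 ·f
i=36 'b': node 2→16  emit P6@[35:36]
i=37 'd': node 16→3 ·f  emit P1@[36:37]
i=38 'c': node 3→10 ·f
i=39 'd': node 10→11
i=40 'b': node 11→12  emit P3@[38:40]
i=41 'a': node 12→4 ·f
i=42 'a': node 4→5
i=43 'a': node 5→5 ·f
i=44 'e': node 5→6  emit P0@[44:44]
i=45 'c': node 6→7
i=46 'b': node 7→8
i=47 'b': node 8→9  emit P2@[42:47],P6@[46:47]
i=48 'c': node 9→10 ·f
i=49 'd': node 10→11
i=50 'b': node 11→12  emit P3@[48:50]
i=51 'e': node 12→1 ·f  emit P0@[51:51]
i=52 'd': node 1→13 ·f
i=53 'a': node 13→4 ·f
i=54 'b': node 4→2 ·f
i=55 'd': node 2→3  emit P1@[54:55]
i=56 'd': node 3→13 ·f
i=57 'd': node 13→13 ·f
i=58 'b': node 13→2 ·f
i=59 'b': node 2→16  emit P6@[58:59]
i=60 'd': node 16→3 ·f  emit P1@[59:60]
i=61 'd': node 3→13 ·f
i=62 'c': node 13→10 ·f
i=63 'b': node 10→2 ·f
i=64 'c': node 2→10 ·f
i=65 'e': node 10→1 ·f  emit P0@[65:65]
i=66 'a': node 1→15  emit P5@[65:66]

Result: [[2,0],[3,5],[5,6],[10,0],[13,1],[15,1],[18,0],[21,2],[21,6],[23,0],[24,0],[27,0],[28,0],[29,5],[30,0],[31,5],[36,6],[37,1],[40,3],[44,0],[47,2],[47,6],[50,3],[51,0],[55,1],[59,6],[60,1],[65,0],[66,5]]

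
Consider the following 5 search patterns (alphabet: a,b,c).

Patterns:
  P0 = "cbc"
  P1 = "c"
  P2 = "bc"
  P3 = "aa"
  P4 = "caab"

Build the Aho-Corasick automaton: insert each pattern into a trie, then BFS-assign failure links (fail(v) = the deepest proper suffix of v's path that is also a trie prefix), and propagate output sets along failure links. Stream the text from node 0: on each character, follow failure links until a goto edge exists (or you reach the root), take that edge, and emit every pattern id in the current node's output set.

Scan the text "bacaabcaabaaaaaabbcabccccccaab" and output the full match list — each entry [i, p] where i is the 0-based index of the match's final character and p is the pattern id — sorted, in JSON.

Build:
Trie nodes:
  n0 'ε': a→6 b→4 c→1
  n1 'c': a→8 b→2  [P1 ends]
  n2 'cb': c→3
  n3 'cbc': ·  [P0 ends]
  n4 'b': c→5
  n5 'bc': ·  [P2 ends]
  n6 'a': a→7
  n7 'aa': ·  [P3 ends]
  n8 'ca': a→9
  n9 'caa': b→10
  n10 'caab': ·  [P4 ends]

Failure links (BFS by depth):
  n1('c'): parent n0 fail=0; on 'c' 0 → fail=0;  out {1}∪∅={1}
  n4('b'): parent n0 fail=0; on 'b' 0 → fail=0;  out ∅∪∅=∅
  n6('a'): parent n0 fail=0; on 'a' 0 → fail=0;  out ∅∪∅=∅
  n2('cb'): parent n1 fail=0; on 'b' 0 → fail=4;  out ∅∪∅=∅
  n5('bc'): parent n4 fail=0; on 'c' 0 → fail=1;  out {2}∪{1}={1,2}
  n7('aa'): parent n6 fail=0; on 'a' 0 → fail=6;  out {3}∪∅={3}
  n8('ca'): parent n1 fail=0; on 'a' 0 → fail=6;  out ∅∪∅=∅
  n3('cbc'): parent n2 fail=4; on 'c' 4 → fail=5;  out {0}∪{1,2}={0,1,2}
  n9('caa'): parent n8 fail=6; on 'a' 6 → fail=7;  out ∅∪{3}={3}
  n10('caab'): parent n9 fail=7; on 'b' 7→6→0 → fail=4;  out {4}∪∅={4}

Text stream:
pos 0 'b': at 4
pos 1 'a': at 6 (fail-walked)
pos 2 'c': at 1 (fail-walked)  → match P1@[2:2]
pos 3 'a': at 8
pos 4 'a': at 9  → match P3@[3:4]
pos 5 'b': at 10  → match P4@[2:5]
pos 6 'c': at 5 (fail-walked)  → match P1@[6:6],P2@[5:6]
pos 7 'a': at 8 (fail-walked)
pos 8 'a': at 9  → match P3@[7:8]
pos 9 'b': at 10  → match P4@[6:9]
pos 10 'a': at 6 (fail-walked)
pos 11 'a': at 7  → match P3@[10:11]
pos 12 'a': at 7 (fail-walked)  → match P3@[11:12]
pos 13 'a': at 7 (fail-walked)  → match P3@[12:13]
pos 14 'a': at 7 (fail-walked)  → match P3@[13:14]
pos 15 'a': at 7 (fail-walked)  → match P3@[14:15]
pos 16 'b': at 4 (fail-walked)
pos 17 'b': at 4 (fail-walked)
pos 18 'c': at 5  → match P1@[18:18],P2@[17:18]
pos 19 'a': at 8 (fail-walked)
pos 20 'b': at 4 (fail-walked)
pos 21 'c': at 5  → match P1@[21:21],P2@[20:21]
pos 22 'c': at 1 (fail-walked)  → match P1@[22:22]
pos 23 'c': at 1 (fail-walked)  → match P1@[23:23]
pos 24 'c': at 1 (fail-walked)  → match P1@[24:24]
pos 25 'c': at 1 (fail-walked)  → match P1@[25:25]
pos 26 'c': at 1 (fail-walked)  → match P1@[26:26]
pos 27 'a': at 8
pos 28 'a': at 9  → match P3@[27:28]
pos 29 'b': at 10  → match P4@[26:29]

All matches (sorted): [[2,1],[4,3],[5,4],[6,1],[6,2],[8,3],[9,4],[11,3],[12,3],[13,3],[14,3],[15,3],[18,1],[18,2],[21,1],[21,2],[22,1],[23,1],[24,1],[25,1],[26,1],[28,3],[29,4]]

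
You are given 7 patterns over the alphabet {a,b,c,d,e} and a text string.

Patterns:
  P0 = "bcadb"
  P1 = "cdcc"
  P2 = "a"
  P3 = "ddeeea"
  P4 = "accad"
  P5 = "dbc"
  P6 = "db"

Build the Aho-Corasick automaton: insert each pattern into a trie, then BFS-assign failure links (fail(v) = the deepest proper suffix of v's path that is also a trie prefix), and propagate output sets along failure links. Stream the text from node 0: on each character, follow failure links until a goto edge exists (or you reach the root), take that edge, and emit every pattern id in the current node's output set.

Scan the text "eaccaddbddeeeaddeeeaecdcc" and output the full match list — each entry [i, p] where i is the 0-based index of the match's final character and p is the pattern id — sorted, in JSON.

Build automaton:
Trie (insert patterns):
  n0 'ε': a→10 b→1 c→6 d→11
  n1 'b': c→2
  n2 'bc': a→3
  n3 'bca': d→4
  n4 'bcad': b→5
  n5 'bcadb': ·  [P0 ends]
  n6 'c': d→7
  n7 'cd': c→8
  n8 'cdc': c→9
  n9 'cdcc': ·  [P1 ends]
  n10 'a': c→17  [P2 ends]
  n11 'd': b→21 d→12
  n12 'dd': e→13
  n13 'dde': e→14
  n14 'ddee': e→15
  n15 'ddeee': a→16
  n16 'ddeeea': ·  [P3 ends]
  n17 'ac': c→18
  n18 'acc': a→19
  n19 'acca': d→20
  n20 'accad': ·  [P4 ends]
  n21 'db': c→22  [P6 ends]
  n22 'dbc': ·  [P5 ends]

Failure links (BFS by depth):
  fail(1) 'b': from fail(0)=0 chase 'b': 0 ⇒ 0;  out=∅∪out(0)=∅
  fail(6) 'c': from fail(0)=0 chase 'c': 0 ⇒ 0;  out=∅∪out(0)=∅
  fail(10) 'a': from fail(0)=0 chase 'a': 0 ⇒ 0;  out={2}∪out(0)={2}
  fail(11) 'd': from fail(0)=0 chase 'd': 0 ⇒ 0;  out=∅∪out(0)=∅
  fail(2) 'bc': from fail(1)=0 chase 'c': 0 ⇒ 6;  out=∅∪out(6)=∅
  fail(7) 'cd': from fail(6)=0 chase 'd': 0 ⇒ 11;  out=∅∪out(11)=∅
  fail(12) 'dd': from fail(11)=0 chase 'd': 0 ⇒ 11;  out=∅∪out(11)=∅
  fail(17) 'ac': from fail(10)=0 chase 'c': 0 ⇒ 6;  out=∅∪out(6)=∅
  fail(21) 'db': from fail(11)=0 chase 'b': 0 ⇒ 1;  out={6}∪out(1)={6}
  fail(3) 'bca': from fail(2)=6 chase 'a': 6→0 ⇒ 10;  out=∅∪out(10)={2}
  fail(8) 'cdc': from fail(7)=11 chase 'c': 11→0 ⇒ 6;  out=∅∪out(6)=∅
  fail(13) 'dde': from fail(12)=11 chase 'e': 11→0 ⇒ 0;  out=∅∪out(0)=∅
  fail(18) 'acc': from fail(17)=6 chase 'c': 6→0 ⇒ 6;  out=∅∪out(6)=∅
  fail(22) 'dbc': from fail(21)=1 chase 'c': 1 ⇒ 2;  out={5}∪out(2)={5}
  fail(4) 'bcad': from fail(3)=10 chase 'd': 10→0 ⇒ 11;  out=∅∪out(11)=∅
  fail(9) 'cdcc': from fail(8)=6 chase 'c': 6→0 ⇒ 6;  out={1}∪out(6)={1}
  fail(14) 'ddee': from fail(13)=0 chase 'e': 0 ⇒ 0;  out=∅∪out(0)=∅
  fail(19) 'acca': from fail(18)=6 chase 'a': 6→0 ⇒ 10;  out=∅∪out(10)={2}
  fail(5) 'bcadb': from fail(4)=11 chase 'b': 11 ⇒ 21;  out={0}∪out(21)={0,6}
  fail(15) 'ddeee': from fail(14)=0 chase 'e': 0 ⇒ 0;  out=∅∪out(0)=∅
  fail(20) 'accad': from fail(19)=10 chase 'd': 10→0 ⇒ 11;  out={4}∪out(11)={4}
  fail(16) 'ddeeea': from fail(15)=0 chase 'a': 0 ⇒ 10;  out={3}∪out(10)={2,3}

Text stream:
pos 0 'e': at 0
pos 1 'a': at 10  ** P2@[1:1]
pos 2 'c': at 17
pos 3 'c': at 18
pos 4 'a': at 19  ** P2@[4:4]
pos 5 'd': at 20  ** P4@[1:5]
pos 6 'd': at 12 ·f
pos 7 'b': at 21 ·f  ** P6@[6:7]
pos 8 'd': at 11 ·f
pos 9 'd': at 12
pos 10 'e': at 13
pos 11 'e': at 14
pos 12 'e': at 15
pos 13 'a': at 16  ** P2@[13:13],P3@[8:13]
pos 14 'd': at 11 ·f
pos 15 'd': at 12
pos 16 'e': at 13
pos 17 'e': at 14
pos 18 'e': at 15
pos 19 'a': at 16  ** P2@[19:19],P3@[14:19]
pos 20 'e': at 0 ·f
pos 21 'c': at 6
pos 22 'd': at 7
pos 23 'c': at 8
pos 24 'c': at 9  ** P1@[21:24]

Matches: [[1,2],[4,2],[5,4],[7,6],[13,2],[13,3],[19,2],[19,3],[24,1]]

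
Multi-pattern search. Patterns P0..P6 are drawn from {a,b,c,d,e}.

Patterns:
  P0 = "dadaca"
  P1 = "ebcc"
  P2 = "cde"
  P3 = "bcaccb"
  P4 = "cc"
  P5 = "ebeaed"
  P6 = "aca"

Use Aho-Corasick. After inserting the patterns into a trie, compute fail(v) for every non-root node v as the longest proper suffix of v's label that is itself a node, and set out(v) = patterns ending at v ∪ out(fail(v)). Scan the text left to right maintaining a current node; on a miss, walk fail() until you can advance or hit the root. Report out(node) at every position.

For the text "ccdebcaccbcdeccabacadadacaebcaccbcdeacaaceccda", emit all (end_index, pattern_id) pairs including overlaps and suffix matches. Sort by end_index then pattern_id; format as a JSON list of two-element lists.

Construct AC machine:
Trie nodes:
  n0 'ε': a→25 b→14 c→11 d→1 e→7
  n1 'd': a→2
  n2 'da': d→3
  n3 'dad': a→4
  n4 'dada': c→5
  n5 'dadac': a→6
  n6 'dadaca': ·  ←P0
  n7 'e': b→8
  n8 'eb': c→9 e→21
  n9 'ebc': c→10
  n10 'ebcc': ·  ←P1
  n11 'c': c→20 d→12
  n12 'cd': e→13
  n13 'cde': ·  ←P2
  n14 'b': c→15
  n15 'bc': a→16
  n16 'bca': c→17
  n17 'bcac': c→18
  n18 'bcacc': b→19
  n19 'bcaccb': ·  ←P3
  n20 'cc': ·  ←P4
  n21 'ebe': a→22
  n22 'ebea': e→23
  n23 'ebeae': d→24
  n24 'ebeaed': ·  ←P5
  n25 'a': c→26
  n26 'ac': a→27
  n27 'aca': ·  ←P6

BFS fail/out derivation:
  n1('d'): parent n0 fail=0; on 'd' 0 → fail=0;  out ∅∪∅=∅
  n7('e'): parent n0 fail=0; on 'e' 0 → fail=0;  out ∅∪∅=∅
  n11('c'): parent n0 fail=0; on 'c' 0 → fail=0;  out ∅∪∅=∅
  n14('b'): parent n0 fail=0; on 'b' 0 → fail=0;  out ∅∪∅=∅
  n25('a'): parent n0 fail=0; on 'a' 0 → fail=0;  out ∅∪∅=∅
  n2('da'): parent n1 fail=0; on 'a' 0 → fail=25;  out ∅∪∅=∅
  n8('eb'): parent n7 fail=0; on 'b' 0 → fail=14;  out ∅∪∅=∅
  n12('cd'): parent n11 fail=0; on 'd' 0 → fail=1;  out ∅∪∅=∅
  n15('bc'): parent n14 fail=0; on 'c' 0 → fail=11;  out ∅∪∅=∅
  n20('cc'): parent n11 fail=0; on 'c' 0 → fail=11;  out {4}∪∅={4}
  n26('ac'): parent n25 fail=0; on 'c' 0 → fail=11;  out ∅∪∅=∅
  n3('dad'): parent n2 fail=25; on 'd' 25→0 → fail=1;  out ∅∪∅=∅
  n9('ebc'): parent n8 fail=14; on 'c' 14 → fail=15;  out ∅∪∅=∅
  n13('cde'): parent n12 fail=1; on 'e' 1→0 → fail=7;  out {2}∪∅={2}
  n16('bca'): parent n15 fail=11; on 'a' 11→0 → fail=25;  out ∅∪∅=∅
  n21('ebe'): parent n8 fail=14; on 'e' 14→0 → fail=7;  out ∅∪∅=∅
  n27('aca'): parent n26 fail=11; on 'a' 11→0 → fail=25;  out {6}∪∅={6}
  n4('dada'): parent n3 fail=1; on 'a' 1 → fail=2;  out ∅∪∅=∅
  n10('ebcc'): parent n9 fail=15; on 'c' 15→11 → fail=20;  out {1}∪{4}={1,4}
  n17('bcac'): parent n16 fail=25; on 'c' 25 → fail=26;  out ∅∪∅=∅
  n22('ebea'): parent n21 fail=7; on 'a' 7→0 → fail=25;  out ∅∪∅=∅
  n5('dadac'): parent n4 fail=2; on 'c' 2→25 → fail=26;  out ∅∪∅=∅
  n18('bcacc'): parent n17 fail=26; on 'c' 26→11 → fail=20;  out ∅∪{4}={4}
  n23('ebeae'): parent n22 fail=25; on 'e' 25→0 → fail=7;  out ∅∪∅=∅
  n6('dadaca'): parent n5 fail=26; on 'a' 26 → fail=27;  out {0}∪{6}={0,6}
  n19('bcaccb'): parent n18 fail=20; on 'b' 20→11→0 → fail=14;  out {3}∪∅={3}
  n24('ebeaed'): parent n23 fail=7; on 'd' 7→0 → fail=1;  out {5}∪∅={5}

Run:
i=0 'c': node 0→11
i=1 'c': node 11→20  → match P4@[0:1]
i=2 'd': node 20→12 (via fail)
i=3 'e': node 12→13  → match P2@[1:3]
i=4 'b': node 13→8 (via fail)
i=5 'c': node 8→9
i=6 'a': node 9→16 (via fail)
i=7 'c': node 16→17
i=8 'c': node 17→18  → match P4@[7:8]
i=9 'b': node 18→19  → match P3@[4:9]
i=10 'c': node 19→15 (via fail)
i=11 'd': node 15→12 (via fail)
i=12 'e': node 12→13  → match P2@[10:12]
i=13 'c': node 13→11 (via fail)
i=14 'c': node 11→20  → match P4@[13:14]
i=15 'a': node 20→25 (via fail)
i=16 'b': node 25→14 (via fail)
i=17 'a': node 14→25 (via fail)
i=18 'c': node 25→26
i=19 'a': node 26→27  → match P6@[17:19]
i=20 'd': node 27→1 (via fail)
i=21 'a': node 1→2
i=22 'd': node 2→3
i=23 'a': node 3→4
i=24 'c': node 4→5
i=25 'a': node 5→6  → match P0@[20:25],P6@[23:25]
i=26 'e': node 6→7 (via fail)
i=27 'b': node 7→8
i=28 'c': node 8→9
i=29 'a': node 9→16 (via fail)
i=30 'c': node 16→17
i=31 'c': node 17→18  → match P4@[30:31]
i=32 'b': node 18→19  → match P3@[27:32]
i=33 'c': node 19→15 (via fail)
i=34 'd': node 15→12 (via fail)
i=35 'e': node 12→13  → match P2@[33:35]
i=36 'a': node 13→25 (via fail)
i=37 'c': node 25→26
i=38 'a': node 26→27  → match P6@[36:38]
i=39 'a': node 27→25 (via fail)
i=40 'c': node 25→26
i=41 'e': node 26→7 (via fail)
i=42 'c': node 7→11 (via fail)
i=43 'c': node 11→20  → match P4@[42:43]
i=44 'd': node 20→12 (via fail)
i=45 'a': node 12→2 (via fail)

Matches: [[1,4],[3,2],[8,4],[9,3],[12,2],[14,4],[19,6],[25,0],[25,6],[31,4],[32,3],[35,2],[38,6],[43,4]]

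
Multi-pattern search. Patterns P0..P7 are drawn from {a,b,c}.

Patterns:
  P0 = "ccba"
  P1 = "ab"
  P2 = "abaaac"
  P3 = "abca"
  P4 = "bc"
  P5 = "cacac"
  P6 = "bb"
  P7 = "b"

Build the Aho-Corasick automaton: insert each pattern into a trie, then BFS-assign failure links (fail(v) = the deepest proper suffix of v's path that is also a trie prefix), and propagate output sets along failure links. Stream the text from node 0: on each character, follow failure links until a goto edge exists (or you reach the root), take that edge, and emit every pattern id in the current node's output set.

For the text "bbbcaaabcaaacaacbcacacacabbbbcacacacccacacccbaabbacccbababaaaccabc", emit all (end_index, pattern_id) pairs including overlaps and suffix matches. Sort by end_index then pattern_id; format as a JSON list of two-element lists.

Build automaton:
Trie (insert patterns):
  0='ε' goto a→5 b→13 c→1
  1='c' goto a→15 c→2
  2='cc' goto b→3
  3='ccb' goto a→4
  4='ccba' goto ·  [P0 ends]
  5='a' goto b→6
  6='ab' goto a→7 c→11  [P1 ends]
  7='aba' goto a→8
  8='abaa' goto a→9
  9='abaaa' goto c→10
  10='abaaac' goto ·  [P2 ends]
  11='abc' goto a→12
  12='abca' goto ·  [P3 ends]
  13='b' goto b→19 c→14  [P7 ends]
  14='bc' goto ·  [P4 ends]
  15='ca' goto c→16
  16='cac' goto a→17
  17='caca' goto c→18
  18='cacac' goto ·  [P5 ends]
  19='bb' goto ·  [P6 ends]

Failure links (BFS by depth):
  n1('c'): parent n0 fail=0; on 'c' 0 → fail=0;  out ∅∪∅=∅
  n5('a'): parent n0 fail=0; on 'a' 0 → fail=0;  out ∅∪∅=∅
  n13('b'): parent n0 fail=0; on 'b' 0 → fail=0;  out {7}∪∅={7}
  n2('cc'): parent n1 fail=0; on 'c' 0 → fail=1;  out ∅∪∅=∅
  n6('ab'): parent n5 fail=0; on 'b' 0 → fail=13;  out {1}∪{7}={1,7}
  n14('bc'): parent n13 fail=0; on 'c' 0 → fail=1;  out {4}∪∅={4}
  n15('ca'): parent n1 fail=0; on 'a' 0 → fail=5;  out ∅∪∅=∅
  n19('bb'): parent n13 fail=0; on 'b' 0 → fail=13;  out {6}∪{7}={6,7}
  n3('ccb'): parent n2 fail=1; on 'b' 1→0 → fail=13;  out ∅∪{7}={7}
  n7('aba'): parent n6 fail=13; on 'a' 13→0 → fail=5;  out ∅∪∅=∅
  n11('abc'): parent n6 fail=13; on 'c' 13 → fail=14;  out ∅∪{4}={4}
  n16('cac'): parent n15 fail=5; on 'c' 5→0 → fail=1;  out ∅∪∅=∅
  n4('ccba'): parent n3 fail=13; on 'a' 13→0 → fail=5;  out {0}∪∅={0}
  n8('abaa'): parent n7 fail=5; on 'a' 5→0 → fail=5;  out ∅∪∅=∅
  n12('abca'): parent n11 fail=14; on 'a' 14→1 → fail=15;  out {3}∪∅={3}
  n17('caca'): parent n16 fail=1; on 'a' 1 → fail=15;  out ∅∪∅=∅
  n9('abaaa'): parent n8 fail=5; on 'a' 5→0 → fail=5;  out ∅∪∅=∅
  n18('cacac'): parent n17 fail=15; on 'c' 15 → fail=16;  out {5}∪∅={5}
  n10('abaaac'): parent n9 fail=5; on 'c' 5→0 → fail=1;  out {2}∪∅={2}

Scan:
[0] read 'b'  n0⇒n13  ** P7@[0:0]
[1] read 'b'  n13⇒n19  ** P6@[0:1],P7@[1:1]
[2] read 'b'  n19⇒n19 (fail-walked)  ** P6@[1:2],P7@[2:2]
[3] read 'c'  n19⇒n14 (fail-walked)  ** P4@[2:3]
[4] read 'a'  n14⇒n15 (fail-walked)
[5] read 'a'  n15⇒n5 (fail-walked)
[6] read 'a'  n5⇒n5 (fail-walked)
[7] read 'b'  n5⇒n6  ** P1@[6:7],P7@[7:7]
[8] read 'c'  n6⇒n11  ** P4@[7:8]
[9] read 'a'  n11⇒n12  ** P3@[6:9]
[10] read 'a'  n12⇒n5 (fail-walked)
[11] read 'a'  n5⇒n5 (fail-walked)
[12] read 'c'  n5⇒n1 (fail-walked)
[13] read 'a'  n1⇒n15
[14] read 'a'  n15⇒n5 (fail-walked)
[15] read 'c'  n5⇒n1 (fail-walked)
[16] read 'b'  n1⇒n13 (fail-walked)  ** P7@[16:16]
[17] read 'c'  n13⇒n14  ** P4@[16:17]
[18] read 'a'  n14⇒n15 (fail-walked)
[19] read 'c'  n15⇒n16
[20] read 'a'  n16⇒n17
[21] read 'c'  n17⇒n18  ** P5@[17:21]
[22] read 'a'  n18⇒n17 (fail-walked)
[23] read 'c'  n17⇒n18  ** P5@[19:23]
[24] read 'a'  n18⇒n17 (fail-walked)
[25] read 'b'  n17⇒n6 (fail-walked)  ** P1@[24:25],P7@[25:25]
[26] read 'b'  n6⇒n19 (fail-walked)  ** P6@[25:26],P7@[26:26]
[27] read 'b'  n19⇒n19 (fail-walked)  ** P6@[26:27],P7@[27:27]
[28] read 'b'  n19⇒n19 (fail-walked)  ** P6@[27:28],P7@[28:28]
[29] read 'c'  n19⇒n14 (fail-walked)  ** P4@[28:29]
[30] read 'a'  n14⇒n15 (fail-walked)
[31] read 'c'  n15⇒n16
[32] read 'a'  n16⇒n17
[33] read 'c'  n17⇒n18  ** P5@[29:33]
[34] read 'a'  n18⇒n17 (fail-walked)
[35] read 'c'  n17⇒n18  ** P5@[31:35]
[36] read 'c'  n18⇒n2 (fail-walked)
[37] read 'c'  n2⇒n2 (fail-walked)
[38] read 'a'  n2⇒n15 (fail-walked)
[39] read 'c'  n15⇒n16
[40] read 'a'  n16⇒n17
[41] read 'c'  n17⇒n18  ** P5@[37:41]
[42] read 'c'  n18⇒n2 (fail-walked)
[43] read 'c'  n2⇒n2 (fail-walked)
[44] read 'b'  n2⇒n3  ** P7@[44:44]
[45] read 'a'  n3⇒n4  ** P0@[42:45]
[46] read 'a'  n4⇒n5 (fail-walked)
[47] read 'b'  n5⇒n6  ** P1@[46:47],P7@[47:47]
[48] read 'b'  n6⇒n19 (fail-walked)  ** P6@[47:48],P7@[48:48]
[49] read 'a'  n19⇒n5 (fail-walked)
[50] read 'c'  n5⇒n1 (fail-walked)
[51] read 'c'  n1⇒n2
[52] read 'c'  n2⇒n2 (fail-walked)
[53] read 'b'  n2⇒n3  ** P7@[53:53]
[54] read 'a'  n3⇒n4  ** P0@[51:54]
[55] read 'b'  n4⇒n6 (fail-walked)  ** P1@[54:55],P7@[55:55]
[56] read 'a'  n6⇒n7
[57] read 'b'  n7⇒n6 (fail-walked)  ** P1@[56:57],P7@[57:57]
[58] read 'a'  n6⇒n7
[59] read 'a'  n7⇒n8
[60] read 'a'  n8⇒n9
[61] read 'c'  n9⇒n10  ** P2@[56:61]
[62] read 'c'  n10⇒n2 (fail-walked)
[63] read 'a'  n2⇒n15 (fail-walked)
[64] read 'b'  n15⇒n6 (fail-walked)  ** P1@[63:64],P7@[64:64]
[65] read 'c'  n6⇒n11  ** P4@[64:65]

Matches: [[0,7],[1,6],[1,7],[2,6],[2,7],[3,4],[7,1],[7,7],[8,4],[9,3],[16,7],[17,4],[21,5],[23,5],[25,1],[25,7],[26,6],[26,7],[27,6],[27,7],[28,6],[28,7],[29,4],[33,5],[35,5],[41,5],[44,7],[45,0],[47,1],[47,7],[48,6],[48,7],[53,7],[54,0],[55,1],[55,7],[57,1],[57,7],[61,2],[64,1],[64,7],[65,4]]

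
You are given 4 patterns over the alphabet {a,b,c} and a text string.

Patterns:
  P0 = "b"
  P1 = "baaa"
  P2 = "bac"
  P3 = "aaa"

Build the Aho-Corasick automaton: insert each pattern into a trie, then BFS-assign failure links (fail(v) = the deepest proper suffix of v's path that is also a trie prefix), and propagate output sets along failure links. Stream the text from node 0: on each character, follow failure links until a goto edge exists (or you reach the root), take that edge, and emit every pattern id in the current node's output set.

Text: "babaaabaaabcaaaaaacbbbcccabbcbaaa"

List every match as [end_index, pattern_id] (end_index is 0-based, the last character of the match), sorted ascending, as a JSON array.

Build automaton:
Trie (insert patterns):
  0='ε' goto a→6 b→1
  1='b' goto a→2  ←P0
  2='ba' goto a→3 c→5
  3='baa' goto a→4
  4='baaa' goto ·  ←P1
  5='bac' goto ·  ←P2
  6='a' goto a→7
  7='aa' goto a→8
  8='aaa' goto ·  ←P3

BFS fail/out derivation:
  fail(1) 'b': from fail(0)=0 chase 'b': 0 ⇒ 0;  out={0}∪out(0)={0}
  fail(6) 'a': from fail(0)=0 chase 'a': 0 ⇒ 0;  out=∅∪out(0)=∅
  fail(2) 'ba': from fail(1)=0 chase 'a': 0 ⇒ 6;  out=∅∪out(6)=∅
  fail(7) 'aa': from fail(6)=0 chase 'a': 0 ⇒ 6;  out=∅∪out(6)=∅
  fail(3) 'baa': from fail(2)=6 chase 'a': 6 ⇒ 7;  out=∅∪out(7)=∅
  fail(5) 'bac': from fail(2)=6 chase 'c': 6→0 ⇒ 0;  out={2}∪out(0)={2}
  fail(8) 'aaa': from fail(7)=6 chase 'a': 6 ⇒ 7;  out={3}∪out(7)={3}
  fail(4) 'baaa': from fail(3)=7 chase 'a': 7 ⇒ 8;  out={1}∪out(8)={1,3}

Scan:
pos 0 'b': at 1  ** P0@[0:0]
pos 1 'a': at 2
pos 2 'b': at 1 (fail-walked)  ** P0@[2:2]
pos 3 'a': at 2
pos 4 'a': at 3
pos 5 'a': at 4  ** P1@[2:5],P3@[3:5]
pos 6 'b': at 1 (fail-walked)  ** P0@[6:6]
pos 7 'a': at 2
pos 8 'a': at 3
pos 9 'a': at 4  ** P1@[6:9],P3@[7:9]
pos 10 'b': at 1 (fail-walked)  ** P0@[10:10]
pos 11 'c': at 0 (fail-walked)
pos 12 'a': at 6
pos 13 'a': at 7
pos 14 'a': at 8  ** P3@[12:14]
pos 15 'a': at 8 (fail-walked)  ** P3@[13:15]
pos 16 'a': at 8 (fail-walked)  ** P3@[14:16]
pos 17 'a': at 8 (fail-walked)  ** P3@[15:17]
pos 18 'c': at 0 (fail-walked)
pos 19 'b': at 1  ** P0@[19:19]
pos 20 'b': at 1 (fail-walked)  ** P0@[20:20]
pos 21 'b': at 1 (fail-walked)  ** P0@[21:21]
pos 22 'c': at 0 (fail-walked)
pos 23 'c': at 0
pos 24 'c': at 0
pos 25 'a': at 6
pos 26 'b': at 1 (fail-walked)  ** P0@[26:26]
pos 27 'b': at 1 (fail-walked)  ** P0@[27:27]
pos 28 'c': at 0 (fail-walked)
pos 29 'b': at 1  ** P0@[29:29]
pos 30 'a': at 2
pos 31 'a': at 3
pos 32 'a': at 4  ** P1@[29:32],P3@[30:32]

All matches (sorted): [[0,0],[2,0],[5,1],[5,3],[6,0],[9,1],[9,3],[10,0],[14,3],[15,3],[16,3],[17,3],[19,0],[20,0],[21,0],[26,0],[27,0],[29,0],[32,1],[32,3]]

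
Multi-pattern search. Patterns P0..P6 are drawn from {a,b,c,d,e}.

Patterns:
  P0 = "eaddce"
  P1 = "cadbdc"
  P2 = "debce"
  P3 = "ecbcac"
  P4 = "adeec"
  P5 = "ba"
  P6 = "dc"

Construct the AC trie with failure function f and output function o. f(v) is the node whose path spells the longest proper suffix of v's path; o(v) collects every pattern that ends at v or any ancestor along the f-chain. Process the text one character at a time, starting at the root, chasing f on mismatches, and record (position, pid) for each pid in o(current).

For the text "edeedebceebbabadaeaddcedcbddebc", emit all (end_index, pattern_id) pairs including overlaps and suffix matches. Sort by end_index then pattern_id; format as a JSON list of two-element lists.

Construct AC machine:
Trie nodes:
  n0 'ε': a→23 b→28 c→7 d→13 e→1
  n1 'e': a→2 c→18
  n2 'ea': d→3
  n3 'ead': d→4
  n4 'eadd': c→5
  n5 'eaddc': e→6
  n6 'eaddce': ·  ←P0
  n7 'c': a→8
  n8 'ca': d→9
  n9 'cad': b→10
  n10 'cadb': d→11
  n11 'cadbd': c→12
  n12 'cadbdc': ·  ←P1
  n13 'd': c→30 e→14
  n14 'de': b→15
  n15 'deb': c→16
  n16 'debc': e→17
  n17 'debce': ·  ←P2
  n18 'ec': b→19
  n19 'ecb': c→20
  n20 'ecbc': a→21
  n21 'ecbca': c→22
  n22 'ecbcac': ·  ←P3
  n23 'a': d→24
  n24 'ad': e→25
  n25 'ade': e→26
  n26 'adee': c→27
  n27 'adeec': ·  ←P4
  n28 'b': a→29
  n29 'ba': ·  ←P5
  n30 'dc': ·  ←P6

Failure links (BFS by depth):
  n1('e'): parent n0 fail=0; on 'e' 0 → fail=0;  out ∅∪∅=∅
  n7('c'): parent n0 fail=0; on 'c' 0 → fail=0;  out ∅∪∅=∅
  n13('d'): parent n0 fail=0; on 'd' 0 → fail=0;  out ∅∪∅=∅
  n23('a'): parent n0 fail=0; on 'a' 0 → fail=0;  out ∅∪∅=∅
  n28('b'): parent n0 fail=0; on 'b' 0 → fail=0;  out ∅∪∅=∅
  n2('ea'): parent n1 fail=0; on 'a' 0 → fail=23;  out ∅∪∅=∅
  n8('ca'): parent n7 fail=0; on 'a' 0 → fail=23;  out ∅∪∅=∅
  n14('de'): parent n13 fail=0; on 'e' 0 → fail=1;  out ∅∪∅=∅
  n18('ec'): parent n1 fail=0; on 'c' 0 → fail=7;  out ∅∪∅=∅
  n24('ad'): parent n23 fail=0; on 'd' 0 → fail=13;  out ∅∪∅=∅
  n29('ba'): parent n28 fail=0; on 'a' 0 → fail=23;  out {5}∪∅={5}
  n30('dc'): parent n13 fail=0; on 'c' 0 → fail=7;  out {6}∪∅={6}
  n3('ead'): parent n2 fail=23; on 'd' 23 → fail=24;  out ∅∪∅=∅
  n9('cad'): parent n8 fail=23; on 'd' 23 → fail=24;  out ∅∪∅=∅
  n15('deb'): parent n14 fail=1; on 'b' 1→0 → fail=28;  out ∅∪∅=∅
  n19('ecb'): parent n18 fail=7; on 'b' 7→0 → fail=28;  out ∅∪∅=∅
  n25('ade'): parent n24 fail=13; on 'e' 13 → fail=14;  out ∅∪∅=∅
  n4('eadd'): parent n3 fail=24; on 'd' 24→13→0 → fail=13;  out ∅∪∅=∅
  n10('cadb'): parent n9 fail=24; on 'b' 24→13→0 → fail=28;  out ∅∪∅=∅
  n16('debc'): parent n15 fail=28; on 'c' 28→0 → fail=7;  out ∅∪∅=∅
  n20('ecbc'): parent n19 fail=28; on 'c' 28→0 → fail=7;  out ∅∪∅=∅
  n26('adee'): parent n25 fail=14; on 'e' 14→1→0 → fail=1;  out ∅∪∅=∅
  n5('eaddc'): parent n4 fail=13; on 'c' 13 → fail=30;  out ∅∪{6}={6}
  n11('cadbd'): parent n10 fail=28; on 'd' 28→0 → fail=13;  out ∅∪∅=∅
  n17('debce'): parent n16 fail=7; on 'e' 7→0 → fail=1;  out {2}∪∅={2}
  n21('ecbca'): parent n20 fail=7; on 'a' 7 → fail=8;  out ∅∪∅=∅
  n27('adeec'): parent n26 fail=1; on 'c' 1 → fail=18;  out {4}∪∅={4}
  n6('eaddce'): parent n5 fail=30; on 'e' 30→7→0 → fail=1;  out {0}∪∅={0}
  n12('cadbdc'): parent n11 fail=13; on 'c' 13 → fail=30;  out {1}∪{6}={1,6}
  n22('ecbcac'): parent n21 fail=8; on 'c' 8→23→0 → fail=7;  out {3}∪∅={3}

Scan:
pos 0 'e': at 1
pos 1 'd': at 13 (via fail)
pos 2 'e': at 14
pos 3 'e': at 1 (via fail)
pos 4 'd': at 13 (via fail)
pos 5 'e': at 14
pos 6 'b': at 15
pos 7 'c': at 16
pos 8 'e': at 17  ** P2@[4:8]
pos 9 'e': at 1 (via fail)
pos 10 'b': at 28 (via fail)
pos 11 'b': at 28 (via fail)
pos 12 'a': at 29  ** P5@[11:12]
pos 13 'b': at 28 (via fail)
pos 14 'a': at 29  ** P5@[13:14]
pos 15 'd': at 24 (via fail)
pos 16 'a': at 23 (via fail)
pos 17 'e': at 1 (via fail)
pos 18 'a': at 2
pos 19 'd': at 3
pos 20 'd': at 4
pos 21 'c': at 5  ** P6@[20:21]
pos 22 'e': at 6  ** P0@[17:22]
pos 23 'd': at 13 (via fail)
pos 24 'c': at 30  ** P6@[23:24]
pos 25 'b': at 28 (via fail)
pos 26 'd': at 13 (via fail)
pos 27 'd': at 13 (via fail)
pos 28 'e': at 14
pos 29 'b': at 15
pos 30 'c': at 16

All matches (sorted): [[8,2],[12,5],[14,5],[21,6],[22,0],[24,6]]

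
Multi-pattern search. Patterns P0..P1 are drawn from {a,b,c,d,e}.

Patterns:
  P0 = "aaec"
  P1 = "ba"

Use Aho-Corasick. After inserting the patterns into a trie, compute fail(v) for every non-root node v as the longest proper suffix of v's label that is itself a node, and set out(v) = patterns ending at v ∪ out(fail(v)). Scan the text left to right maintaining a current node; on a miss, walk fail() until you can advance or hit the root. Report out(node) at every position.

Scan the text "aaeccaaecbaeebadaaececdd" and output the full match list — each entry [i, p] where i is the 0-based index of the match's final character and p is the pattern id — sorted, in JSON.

Construct AC machine:
Trie nodes:
  0='ε' goto a→1 b→5
  1='a' goto a→2
  2='aa' goto e→3
  3='aae' goto c→4
  4='aaec' goto ·  [P0 ends]
  5='b' goto a→6
  6='ba' goto ·  [P1 ends]

BFS fail/out derivation:
  fail(1) 'a': from fail(0)=0 chase 'a': 0 ⇒ 0;  out=∅∪out(0)=∅
  fail(5) 'b': from fail(0)=0 chase 'b': 0 ⇒ 0;  out=∅∪out(0)=∅
  fail(2) 'aa': from fail(1)=0 chase 'a': 0 ⇒ 1;  out=∅∪out(1)=∅
  fail(6) 'ba': from fail(5)=0 chase 'a': 0 ⇒ 1;  out={1}∪out(1)={1}
  fail(3) 'aae': from fail(2)=1 chase 'e': 1→0 ⇒ 0;  out=∅∪out(0)=∅
  fail(4) 'aaec': from fail(3)=0 chase 'c': 0 ⇒ 0;  out={0}∪out(0)={0}

Scan:
pos 0 'a': at 1
pos 1 'a': at 2
pos 2 'e': at 3
pos 3 'c': at 4  emit P0@[0:3]
pos 4 'c': at 0 (via fail)
pos 5 'a': at 1
pos 6 'a': at 2
pos 7 'e': at 3
pos 8 'c': at 4  emit P0@[5:8]
pos 9 'b': at 5 (via fail)
pos 10 'a': at 6  emit P1@[9:10]
pos 11 'e': at 0 (via fail)
pos 12 'e': at 0
pos 13 'b': at 5
pos 14 'a': at 6  emit P1@[13:14]
pos 15 'd': at 0 (via fail)
pos 16 'a': at 1
pos 17 'a': at 2
pos 18 'e': at 3
pos 19 'c': at 4  emit P0@[16:19]
pos 20 'e': at 0 (via fail)
pos 21 'c': at 0
pos 22 'd': at 0
pos 23 'd': at 0

Matches: [[3,0],[8,0],[10,1],[14,1],[19,0]]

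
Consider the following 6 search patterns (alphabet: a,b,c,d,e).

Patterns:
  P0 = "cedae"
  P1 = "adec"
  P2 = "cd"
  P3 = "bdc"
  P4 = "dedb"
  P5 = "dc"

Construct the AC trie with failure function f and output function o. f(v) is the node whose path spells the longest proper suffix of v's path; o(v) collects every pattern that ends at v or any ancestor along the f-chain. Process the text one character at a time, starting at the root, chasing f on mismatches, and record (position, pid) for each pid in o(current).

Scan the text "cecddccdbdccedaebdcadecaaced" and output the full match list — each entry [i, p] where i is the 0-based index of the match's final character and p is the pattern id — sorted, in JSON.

Build:
Trie (insert patterns):
  n0 'ε': a→6 b→11 c→1 d→14
  n1 'c': d→10 e→2
  n2 'ce': d→3
  n3 'ced': a→4
  n4 'ceda': e→5
  n5 'cedae': ·  ←P0
  n6 'a': d→7
  n7 'ad': e→8
  n8 'ade': c→9
  n9 'adec': ·  ←P1
  n10 'cd': ·  ←P2
  n11 'b': d→12
  n12 'bd': c→13
  n13 'bdc': ·  ←P3
  n14 'd': c→18 e→15
  n15 'de': d→16
  n16 'ded': b→17
  n17 'dedb': ·  ←P4
  n18 'dc': ·  ←P5

Failure links (BFS by depth):
  n1('c'): parent n0 fail=0; on 'c' 0 → fail=0;  out ∅∪∅=∅
  n6('a'): parent n0 fail=0; on 'a' 0 → fail=0;  out ∅∪∅=∅
  n11('b'): parent n0 fail=0; on 'b' 0 → fail=0;  out ∅∪∅=∅
  n14('d'): parent n0 fail=0; on 'd' 0 → fail=0;  out ∅∪∅=∅
  n2('ce'): parent n1 fail=0; on 'e' 0 → fail=0;  out ∅∪∅=∅
  n7('ad'): parent n6 fail=0; on 'd' 0 → fail=14;  out ∅∪∅=∅
  n10('cd'): parent n1 fail=0; on 'd' 0 → fail=14;  out {2}∪∅={2}
  n12('bd'): parent n11 fail=0; on 'd' 0 → fail=14;  out ∅∪∅=∅
  n15('de'): parent n14 fail=0; on 'e' 0 → fail=0;  out ∅∪∅=∅
  n18('dc'): parent n14 fail=0; on 'c' 0 → fail=1;  out {5}∪∅={5}
  n3('ced'): parent n2 fail=0; on 'd' 0 → fail=14;  out ∅∪∅=∅
  n8('ade'): parent n7 fail=14; on 'e' 14 → fail=15;  out ∅∪∅=∅
  n13('bdc'): parent n12 fail=14; on 'c' 14 → fail=18;  out {3}∪{5}={3,5}
  n16('ded'): parent n15 fail=0; on 'd' 0 → fail=14;  out ∅∪∅=∅
  n4('ceda'): parent n3 fail=14; on 'a' 14→0 → fail=6;  out ∅∪∅=∅
  n9('adec'): parent n8 fail=15; on 'c' 15→0 → fail=1;  out {1}∪∅={1}
  n17('dedb'): parent n16 fail=14; on 'b' 14→0 → fail=11;  out {4}∪∅={4}
  n5('cedae'): parent n4 fail=6; on 'e' 6→0 → fail=0;  out {0}∪∅={0}

Scan:
i=0 'c': node 0→1
i=1 'e': node 1→2
i=2 'c': node 2→1 ·f
i=3 'd': node 1→10  → match P2@[2:3]
i=4 'd': node 10→14 ·f
i=5 'c': node 14→18  → match P5@[4:5]
i=6 'c': node 18→1 ·f
i=7 'd': node 1→10  → match P2@[6:7]
i=8 'b': node 10→11 ·f
i=9 'd': node 11→12
i=10 'c': node 12→13  → match P3@[8:10],P5@[9:10]
i=11 'c': node 13→1 ·f
i=12 'e': node 1→2
i=13 'd': node 2→3
i=14 'a': node 3→4
i=15 'e': node 4→5  → match P0@[11:15]
i=16 'b': node 5→11 ·f
i=17 'd': node 11→12
i=18 'c': node 12→13  → match P3@[16:18],P5@[17:18]
i=19 'a': node 13→6 ·f
i=20 'd': node 6→7
i=21 'e': node 7→8
i=22 'c': node 8→9  → match P1@[19:22]
i=23 'a': node 9→6 ·f
i=24 'a': node 6→6 ·f
i=25 'c': node 6→1 ·f
i=26 'e': node 1→2
i=27 'd': node 2→3

All matches (sorted): [[3,2],[5,5],[7,2],[10,3],[10,5],[15,0],[18,3],[18,5],[22,1]]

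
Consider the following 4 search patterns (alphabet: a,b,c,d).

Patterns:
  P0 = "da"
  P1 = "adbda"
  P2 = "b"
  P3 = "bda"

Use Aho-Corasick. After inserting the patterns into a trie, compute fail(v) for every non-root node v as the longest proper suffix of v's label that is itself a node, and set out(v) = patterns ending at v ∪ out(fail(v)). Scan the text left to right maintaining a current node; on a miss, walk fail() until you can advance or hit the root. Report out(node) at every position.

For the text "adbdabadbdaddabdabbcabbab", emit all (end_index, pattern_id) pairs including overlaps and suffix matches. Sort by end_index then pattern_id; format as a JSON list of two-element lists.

Build:
Trie (insert patterns):
  n0 'ε': a→3 b→8 d→1
  n1 'd': a→2
  n2 'da': ·  ←P0
  n3 'a': d→4
  n4 'ad': b→5
  n5 'adb': d→6
  n6 'adbd': a→7
  n7 'adbda': ·  ←P1
  n8 'b': d→9  ←P2
  n9 'bd': a→10
  n10 'bda': ·  ←P3

Failure links (BFS by depth):
  fail(1) 'd': from fail(0)=0 chase 'd': 0 ⇒ 0;  out=∅∪out(0)=∅
  fail(3) 'a': from fail(0)=0 chase 'a': 0 ⇒ 0;  out=∅∪out(0)=∅
  fail(8) 'b': from fail(0)=0 chase 'b': 0 ⇒ 0;  out={2}∪out(0)={2}
  fail(2) 'da': from fail(1)=0 chase 'a': 0 ⇒ 3;  out={0}∪out(3)={0}
  fail(4) 'ad': from fail(3)=0 chase 'd': 0 ⇒ 1;  out=∅∪out(1)=∅
  fail(9) 'bd': from fail(8)=0 chase 'd': 0 ⇒ 1;  out=∅∪out(1)=∅
  fail(5) 'adb': from fail(4)=1 chase 'b': 1→0 ⇒ 8;  out=∅∪out(8)={2}
  fail(10) 'bda': from fail(9)=1 chase 'a': 1 ⇒ 2;  out={3}∪out(2)={0,3}
  fail(6) 'adbd': from fail(5)=8 chase 'd': 8 ⇒ 9;  out=∅∪out(9)=∅
  fail(7) 'adbda': from fail(6)=9 chase 'a': 9 ⇒ 10;  out={1}∪out(10)={0,1,3}

Run:
pos 0 'a': at 3
pos 1 'd': at 4
pos 2 'b': at 5  emit P2@[2:2]
pos 3 'd': at 6
pos 4 'a': at 7  emit P0@[3:4],P1@[0:4],P3@[2:4]
pos 5 'b': at 8 (via fail)  emit P2@[5:5]
pos 6 'a': at 3 (via fail)
pos 7 'd': at 4
pos 8 'b': at 5  emit P2@[8:8]
pos 9 'd': at 6
pos 10 'a': at 7  emit P0@[9:10],P1@[6:10],P3@[8:10]
pos 11 'd': at 4 (via fail)
pos 12 'd': at 1 (via fail)
pos 13 'a': at 2  emit P0@[12:13]
pos 14 'b': at 8 (via fail)  emit P2@[14:14]
pos 15 'd': at 9
pos 16 'a': at 10  emit P0@[15:16],P3@[14:16]
pos 17 'b': at 8 (via fail)  emit P2@[17:17]
pos 18 'b': at 8 (via fail)  emit P2@[18:18]
pos 19 'c': at 0 (via fail)
pos 20 'a': at 3
pos 21 'b': at 8 (via fail)  emit P2@[21:21]
pos 22 'b': at 8 (via fail)  emit P2@[22:22]
pos 23 'a': at 3 (via fail)
pos 24 'b': at 8 (via fail)  emit P2@[24:24]

Result: [[2,2],[4,0],[4,1],[4,3],[5,2],[8,2],[10,0],[10,1],[10,3],[13,0],[14,2],[16,0],[16,3],[17,2],[18,2],[21,2],[22,2],[24,2]]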